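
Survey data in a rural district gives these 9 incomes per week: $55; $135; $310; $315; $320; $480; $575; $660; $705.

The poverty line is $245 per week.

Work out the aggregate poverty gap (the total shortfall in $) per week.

$300

Below z: $55, $135 (q = 2 of N = 9).
Individual gaps: 245−55 = 190; 245−135 = 110.
Aggregate gap = $300.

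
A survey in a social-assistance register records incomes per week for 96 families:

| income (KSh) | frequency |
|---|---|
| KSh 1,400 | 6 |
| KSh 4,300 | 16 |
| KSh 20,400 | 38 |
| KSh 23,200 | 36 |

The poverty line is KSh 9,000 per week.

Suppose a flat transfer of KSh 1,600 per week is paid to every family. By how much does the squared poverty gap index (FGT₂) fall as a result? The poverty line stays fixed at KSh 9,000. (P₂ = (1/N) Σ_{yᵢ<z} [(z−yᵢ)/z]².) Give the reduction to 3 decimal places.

0.042

Before: below the line — 6×KSh 1,400, 16×KSh 4,300; squared poverty gap index (FGT₂) = 0.09002.
After the KSh 1,600 transfer: below the line — 6×KSh 3,000, 16×KSh 5,900; squared poverty gap index (FGT₂) = 0.04755.
Reduction = 0.09002 − 0.04755 = 0.042.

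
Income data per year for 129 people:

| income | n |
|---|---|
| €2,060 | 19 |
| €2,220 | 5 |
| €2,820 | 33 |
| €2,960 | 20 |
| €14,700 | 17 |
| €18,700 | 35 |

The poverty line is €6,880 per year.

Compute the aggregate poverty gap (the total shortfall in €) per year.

Below the line: 19×€2,060, 5×€2,220, 33×€2,820, 20×€2,960 (q = 77 of N = 129).
Individual gaps: 19×(6880−2060) = 91580; 5×(6880−2220) = 23300; 33×(6880−2820) = 133980; 20×(6880−2960) = 78400.
Aggregate gap = €327,260.

€327,260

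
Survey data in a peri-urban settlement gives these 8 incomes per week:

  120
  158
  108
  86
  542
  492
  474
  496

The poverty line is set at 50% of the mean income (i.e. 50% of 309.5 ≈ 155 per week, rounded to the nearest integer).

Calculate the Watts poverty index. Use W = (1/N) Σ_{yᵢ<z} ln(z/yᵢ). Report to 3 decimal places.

0.151

Incomes under z: 86, 108, 120 (q = 3 of N = 8).
Log shortfalls: ln(155/86) = 0.5891; ln(155/108) = 0.3613; ln(155/120) = 0.2559.
W = 1.206305 / 8 = 0.151.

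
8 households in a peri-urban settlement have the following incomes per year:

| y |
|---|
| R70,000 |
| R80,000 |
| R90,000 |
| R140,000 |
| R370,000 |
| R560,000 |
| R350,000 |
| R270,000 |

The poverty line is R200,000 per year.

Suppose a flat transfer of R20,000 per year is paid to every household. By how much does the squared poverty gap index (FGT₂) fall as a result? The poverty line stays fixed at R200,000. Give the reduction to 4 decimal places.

0.0475

Before: below the line — R70,000, R80,000, R90,000, R140,000; squared poverty gap index (FGT₂) = 0.146875.
After the R20,000 transfer: below the line — R90,000, R100,000, R110,000, R160,000; squared poverty gap index (FGT₂) = 0.099375.
Reduction = 0.146875 − 0.099375 = 0.0475.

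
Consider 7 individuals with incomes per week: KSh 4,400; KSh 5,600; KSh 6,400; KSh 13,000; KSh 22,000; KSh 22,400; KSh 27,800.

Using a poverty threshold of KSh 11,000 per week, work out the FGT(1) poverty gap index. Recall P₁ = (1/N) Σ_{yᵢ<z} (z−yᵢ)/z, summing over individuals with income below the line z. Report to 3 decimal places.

Below the line: KSh 4,400, KSh 5,600, KSh 6,400 (q = 3 of N = 7).
Relative gaps: (11000−4400)/11000 = 0.6000; (11000−5600)/11000 = 0.4909; (11000−6400)/11000 = 0.4182.
Sum of shortfalls = 1.509091; P₁ averages over all N: 1.509091 / 7 = 0.216.

0.216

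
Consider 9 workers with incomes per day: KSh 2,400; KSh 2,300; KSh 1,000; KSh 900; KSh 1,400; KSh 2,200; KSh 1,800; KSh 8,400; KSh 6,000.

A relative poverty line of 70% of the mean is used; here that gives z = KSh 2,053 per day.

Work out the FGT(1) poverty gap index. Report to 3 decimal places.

0.168

Below z: KSh 900, KSh 1,000, KSh 1,400, KSh 1,800 (q = 4 of N = 9).
Gap ratios (z−y)/z: (2053−900)/2053 = 0.5616; (2053−1000)/2053 = 0.5129; (2053−1400)/2053 = 0.3181; (2053−1800)/2053 = 0.1232.
Sum of shortfalls = 1.515830; P₁ averages over all N: 1.515830 / 9 = 0.168.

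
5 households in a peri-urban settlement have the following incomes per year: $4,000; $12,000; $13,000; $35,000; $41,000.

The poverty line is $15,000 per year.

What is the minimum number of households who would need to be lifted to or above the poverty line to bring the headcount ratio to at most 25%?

3 of the 5 households are poor, so H = 3/5 = 0.600.
A headcount ratio of at most 25% allows at most ⌊0.25 × 5⌋ = 1 poor households.
So at least 3 − 1 = 2 must be lifted.

2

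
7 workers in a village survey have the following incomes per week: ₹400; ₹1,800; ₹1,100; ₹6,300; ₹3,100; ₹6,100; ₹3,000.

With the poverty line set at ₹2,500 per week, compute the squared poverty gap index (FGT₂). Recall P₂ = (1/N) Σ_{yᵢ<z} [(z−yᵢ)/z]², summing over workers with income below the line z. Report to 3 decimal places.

0.157

Below z: ₹400, ₹1,100, ₹1,800 (q = 3 of N = 7).
Relative gaps: (2500−400)/2500 = 0.8400; (2500−1100)/2500 = 0.5600; (2500−1800)/2500 = 0.2800.
Squared: 0.7056; 0.3136; 0.0784.
Sum = 1.097600; P₂ = 1.097600 / 7 = 0.157.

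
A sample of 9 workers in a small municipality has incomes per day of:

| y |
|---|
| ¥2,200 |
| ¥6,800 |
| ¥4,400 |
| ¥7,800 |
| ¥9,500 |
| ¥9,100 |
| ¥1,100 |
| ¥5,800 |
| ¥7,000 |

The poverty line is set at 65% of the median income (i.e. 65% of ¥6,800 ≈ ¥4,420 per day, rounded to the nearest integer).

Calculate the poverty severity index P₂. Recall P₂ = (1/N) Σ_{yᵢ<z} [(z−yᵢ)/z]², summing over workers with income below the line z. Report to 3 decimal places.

0.091

Below z: ¥1,100, ¥2,200, ¥4,400 (q = 3 of N = 9).
Relative gaps: (4420−1100)/4420 = 0.7511; (4420−2200)/4420 = 0.5023; (4420−4400)/4420 = 0.0045.
Squared: 0.5642; 0.2523; 0.0000.
Sum = 0.816486; P₂ = 0.816486 / 9 = 0.091.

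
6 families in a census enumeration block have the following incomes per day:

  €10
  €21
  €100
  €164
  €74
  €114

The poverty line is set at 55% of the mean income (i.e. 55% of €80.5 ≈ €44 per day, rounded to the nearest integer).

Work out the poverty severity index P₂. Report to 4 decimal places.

0.1451

Below z: €10, €21 (q = 2 of N = 6).
Gap ratios (z−y)/z: (44−10)/44 = 0.7727; (44−21)/44 = 0.5227.
Squared: 0.5971; 0.2732.
Sum = 0.870351; P₂ = 0.870351 / 6 = 0.1451.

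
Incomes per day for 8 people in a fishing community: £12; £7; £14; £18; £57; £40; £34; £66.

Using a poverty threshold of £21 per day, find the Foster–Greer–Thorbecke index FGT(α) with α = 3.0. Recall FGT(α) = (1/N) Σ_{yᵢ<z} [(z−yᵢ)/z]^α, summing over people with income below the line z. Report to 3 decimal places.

0.052

Poor units: £7, £12, £14, £18 (q = 4 of N = 8).
Shortfall ratios: (21−7)/21 = 0.6667; (21−12)/21 = 0.4286; (21−14)/21 = 0.3333; (21−18)/21 = 0.1429.
Raised to α = 3.0: 0.29630; 0.07872; 0.03704; 0.00292.
Sum = 0.414966; FGT(3.0) = 0.414966 / 8 = 0.052.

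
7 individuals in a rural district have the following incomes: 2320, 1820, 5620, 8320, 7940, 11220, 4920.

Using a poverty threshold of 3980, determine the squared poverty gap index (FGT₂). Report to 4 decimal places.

0.0669

Below the line: 1820, 2320 (q = 2 of N = 7).
Gap ratios (z−y)/z: (3980−1820)/3980 = 0.5427; (3980−2320)/3980 = 0.4171.
Squared: 0.2945; 0.1740.
Sum = 0.468498; P₂ = 0.468498 / 7 = 0.0669.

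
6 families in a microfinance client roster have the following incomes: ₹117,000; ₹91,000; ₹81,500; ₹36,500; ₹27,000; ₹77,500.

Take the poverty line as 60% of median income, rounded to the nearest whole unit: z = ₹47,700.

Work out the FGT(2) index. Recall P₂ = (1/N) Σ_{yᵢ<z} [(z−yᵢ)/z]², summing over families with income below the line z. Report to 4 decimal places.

0.0406

Below z: ₹27,000, ₹36,500 (q = 2 of N = 6).
Normalized shortfalls: (47700−27000)/47700 = 0.4340; (47700−36500)/47700 = 0.2348.
Squared: 0.1883; 0.0551.
Sum = 0.243455; P₂ = 0.243455 / 6 = 0.0406.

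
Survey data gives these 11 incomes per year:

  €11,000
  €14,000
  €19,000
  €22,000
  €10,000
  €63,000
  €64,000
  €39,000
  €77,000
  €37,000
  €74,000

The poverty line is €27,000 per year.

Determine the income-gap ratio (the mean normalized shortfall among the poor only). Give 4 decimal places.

Below the line: €10,000, €11,000, €14,000, €19,000, €22,000 (q = 5 of N = 11).
Shortfall ratios (z−y)/z: 0.6296, 0.5926, 0.4815, 0.2963, 0.1852; sum = 2.185185.
The income-gap ratio divides by q (the poor only): 2.185185 / 5 = 0.4370.

0.4370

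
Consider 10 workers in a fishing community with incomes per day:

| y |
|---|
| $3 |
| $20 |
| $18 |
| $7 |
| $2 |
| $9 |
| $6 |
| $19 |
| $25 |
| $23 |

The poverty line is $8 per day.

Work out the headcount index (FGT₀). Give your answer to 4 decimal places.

0.4000

4 of the 10 workers have income below $8.
H = 4/10 = 0.4000.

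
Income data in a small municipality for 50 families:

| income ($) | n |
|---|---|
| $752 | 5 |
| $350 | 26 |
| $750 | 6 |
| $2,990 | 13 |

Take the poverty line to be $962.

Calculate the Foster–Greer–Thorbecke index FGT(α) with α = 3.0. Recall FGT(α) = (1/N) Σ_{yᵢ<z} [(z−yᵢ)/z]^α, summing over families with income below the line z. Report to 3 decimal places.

0.136

Below z: 26×$350, 6×$750, 5×$752 (q = 37 of N = 50).
Normalized shortfalls: (962−350)/962 = 0.6362 (×26); (962−750)/962 = 0.2204 (×6); (962−752)/962 = 0.2183 (×5).
Raised to α = 3.0: 0.25747 (×26); 0.01070 (×6); 0.01040 (×5).
Sum = 6.810484; FGT(3.0) = 6.810484 / 50 = 0.136.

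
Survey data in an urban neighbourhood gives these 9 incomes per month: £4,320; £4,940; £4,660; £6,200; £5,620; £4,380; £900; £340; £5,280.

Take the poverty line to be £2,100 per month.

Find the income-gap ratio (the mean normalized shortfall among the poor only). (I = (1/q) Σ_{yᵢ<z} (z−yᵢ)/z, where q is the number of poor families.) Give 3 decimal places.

0.705

Incomes under z: £340, £900 (q = 2 of N = 9).
Shortfall ratios (z−y)/z: 0.8381, 0.5714; sum = 1.409524.
The income-gap ratio divides by q (the poor only): 1.409524 / 2 = 0.705.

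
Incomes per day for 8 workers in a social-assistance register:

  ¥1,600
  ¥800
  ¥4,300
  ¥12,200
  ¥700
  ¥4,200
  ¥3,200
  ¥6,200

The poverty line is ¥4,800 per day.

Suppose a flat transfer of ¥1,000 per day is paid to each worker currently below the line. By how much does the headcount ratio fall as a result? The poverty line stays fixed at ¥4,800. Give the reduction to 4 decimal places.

Before: below the line — ¥700, ¥800, ¥1,600, ¥3,200, ¥4,200, ¥4,300; headcount ratio = 0.750000.
After the ¥1,000 transfer: below the line — ¥1,700, ¥1,800, ¥2,600, ¥4,200; headcount ratio = 0.500000.
Reduction = 0.750000 − 0.500000 = 0.2500.

0.2500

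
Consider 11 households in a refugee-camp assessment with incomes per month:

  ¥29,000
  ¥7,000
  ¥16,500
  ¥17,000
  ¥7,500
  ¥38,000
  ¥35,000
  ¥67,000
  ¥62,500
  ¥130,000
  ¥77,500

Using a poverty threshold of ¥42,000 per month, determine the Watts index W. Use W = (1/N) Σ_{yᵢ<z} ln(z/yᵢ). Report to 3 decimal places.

0.546

Below z: ¥7,000, ¥7,500, ¥16,500, ¥17,000, ¥29,000, ¥35,000, ¥38,000 (q = 7 of N = 11).
Log shortfalls: ln(42000/7000) = 1.7918; ln(42000/7500) = 1.7228; ln(42000/16500) = 0.9343; ln(42000/17000) = 0.9045; ln(42000/29000) = 0.3704; ln(42000/35000) = 0.1823; ln(42000/38000) = 0.1001.
W = 6.006070 / 11 = 0.546.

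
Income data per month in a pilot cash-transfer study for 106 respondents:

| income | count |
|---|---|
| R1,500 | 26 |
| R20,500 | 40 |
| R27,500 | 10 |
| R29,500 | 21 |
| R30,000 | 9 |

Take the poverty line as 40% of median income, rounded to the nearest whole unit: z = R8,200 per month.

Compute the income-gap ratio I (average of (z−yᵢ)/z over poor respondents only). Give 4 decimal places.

0.8171

Incomes under z: 26×R1,500 (q = 26 of N = 106).
Relative gaps: 0.8171 (×26); sum = 21.243902.
I averages over the q = 26 poor units only: 21.243902 / 26 = 0.8171.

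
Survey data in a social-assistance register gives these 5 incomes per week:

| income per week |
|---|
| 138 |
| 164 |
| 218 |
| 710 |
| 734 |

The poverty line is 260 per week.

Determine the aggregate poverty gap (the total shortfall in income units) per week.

260

Incomes under z: 138, 164, 218 (q = 3 of N = 5).
Individual gaps: 260−138 = 122; 260−164 = 96; 260−218 = 42.
Aggregate gap = 260.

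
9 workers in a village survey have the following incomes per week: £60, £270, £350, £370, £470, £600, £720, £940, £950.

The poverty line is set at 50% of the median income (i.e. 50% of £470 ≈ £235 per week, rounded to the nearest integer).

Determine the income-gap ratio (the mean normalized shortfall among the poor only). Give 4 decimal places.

0.7447

Below z: £60 (q = 1 of N = 9).
Shortfall ratios (z−y)/z: 0.7447; sum = 0.744681.
I averages over the q = 1 poor units only: 0.744681 / 1 = 0.7447.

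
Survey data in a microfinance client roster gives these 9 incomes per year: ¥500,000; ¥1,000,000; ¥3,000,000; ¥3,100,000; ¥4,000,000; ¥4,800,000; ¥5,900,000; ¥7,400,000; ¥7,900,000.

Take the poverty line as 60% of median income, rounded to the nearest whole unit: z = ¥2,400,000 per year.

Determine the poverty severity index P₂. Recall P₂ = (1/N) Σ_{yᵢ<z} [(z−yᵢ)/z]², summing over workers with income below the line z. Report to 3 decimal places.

0.107

Below the line: ¥500,000, ¥1,000,000 (q = 2 of N = 9).
Relative gaps: (2400000−500000)/2400000 = 0.7917; (2400000−1000000)/2400000 = 0.5833.
Squared: 0.6267; 0.3403.
Sum = 0.967014; P₂ = 0.967014 / 9 = 0.107.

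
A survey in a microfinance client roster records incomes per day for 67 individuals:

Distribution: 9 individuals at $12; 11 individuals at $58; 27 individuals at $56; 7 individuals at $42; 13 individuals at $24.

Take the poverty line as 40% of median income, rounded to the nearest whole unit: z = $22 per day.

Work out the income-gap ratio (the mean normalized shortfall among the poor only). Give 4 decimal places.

0.4545

Below the line: 9×$12 (q = 9 of N = 67).
Shortfall ratios (z−y)/z: 0.4545 (×9); sum = 4.090909.
The income-gap ratio divides by q (the poor only): 4.090909 / 9 = 0.4545.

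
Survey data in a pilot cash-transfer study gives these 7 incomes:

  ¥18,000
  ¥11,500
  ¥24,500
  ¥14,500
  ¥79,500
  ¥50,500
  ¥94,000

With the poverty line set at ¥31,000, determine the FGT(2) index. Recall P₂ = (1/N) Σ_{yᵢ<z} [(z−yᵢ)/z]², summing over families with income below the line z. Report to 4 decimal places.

0.1284

Below the line: ¥11,500, ¥14,500, ¥18,000, ¥24,500 (q = 4 of N = 7).
Shortfall ratios: (31000−11500)/31000 = 0.6290; (31000−14500)/31000 = 0.5323; (31000−18000)/31000 = 0.4194; (31000−24500)/31000 = 0.2097.
Squared: 0.3957; 0.2833; 0.1759; 0.0440.
Sum = 0.898803; P₂ = 0.898803 / 7 = 0.1284.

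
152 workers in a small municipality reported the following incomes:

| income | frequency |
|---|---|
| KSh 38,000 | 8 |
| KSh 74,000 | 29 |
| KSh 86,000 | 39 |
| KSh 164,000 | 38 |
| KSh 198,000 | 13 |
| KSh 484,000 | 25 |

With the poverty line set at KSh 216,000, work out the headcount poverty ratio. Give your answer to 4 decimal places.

0.8355

127 of the 152 workers have income below KSh 216,000.
H = 127/152 = 0.8355.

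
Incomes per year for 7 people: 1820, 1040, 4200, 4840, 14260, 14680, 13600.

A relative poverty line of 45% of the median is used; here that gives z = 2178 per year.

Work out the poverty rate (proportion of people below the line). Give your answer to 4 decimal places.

0.2857

2 of the 7 people have income below 2178.
H = 2/7 = 0.2857.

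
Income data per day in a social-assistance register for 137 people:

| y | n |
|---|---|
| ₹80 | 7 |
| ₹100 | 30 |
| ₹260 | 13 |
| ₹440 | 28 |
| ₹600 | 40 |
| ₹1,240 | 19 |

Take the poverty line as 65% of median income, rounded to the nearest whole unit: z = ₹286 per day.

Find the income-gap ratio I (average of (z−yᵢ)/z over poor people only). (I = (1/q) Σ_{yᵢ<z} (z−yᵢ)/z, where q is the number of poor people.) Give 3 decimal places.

Below z: 7×₹80, 30×₹100, 13×₹260 (q = 50 of N = 137).
Shortfall ratios (z−y)/z: 0.7203 (×7), 0.6503 (×30), 0.0909 (×13); sum = 25.734266.
I averages over the q = 50 poor units only: 25.734266 / 50 = 0.515.

0.515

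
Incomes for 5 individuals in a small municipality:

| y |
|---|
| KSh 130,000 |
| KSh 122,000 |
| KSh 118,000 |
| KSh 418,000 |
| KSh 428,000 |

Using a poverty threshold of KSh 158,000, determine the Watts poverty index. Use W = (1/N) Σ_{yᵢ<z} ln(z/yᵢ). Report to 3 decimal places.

0.149

Incomes under z: KSh 118,000, KSh 122,000, KSh 130,000 (q = 3 of N = 5).
Log gaps: ln(158000/118000) = 0.2919; ln(158000/122000) = 0.2586; ln(158000/130000) = 0.1951.
W = 0.745545 / 5 = 0.149.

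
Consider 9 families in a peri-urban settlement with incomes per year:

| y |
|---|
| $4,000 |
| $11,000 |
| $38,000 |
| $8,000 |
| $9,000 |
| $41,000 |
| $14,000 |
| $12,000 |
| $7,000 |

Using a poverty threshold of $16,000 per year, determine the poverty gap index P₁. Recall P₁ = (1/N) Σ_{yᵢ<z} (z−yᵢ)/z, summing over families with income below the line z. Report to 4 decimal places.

Incomes under z: $4,000, $7,000, $8,000, $9,000, $11,000, $12,000, $14,000 (q = 7 of N = 9).
Relative gaps: (16000−4000)/16000 = 0.7500; (16000−7000)/16000 = 0.5625; (16000−8000)/16000 = 0.5000; (16000−9000)/16000 = 0.4375; (16000−11000)/16000 = 0.3125; (16000−12000)/16000 = 0.2500; (16000−14000)/16000 = 0.1250.
Sum of shortfalls = 2.937500; P₁ averages over all N: 2.937500 / 9 = 0.3264.

0.3264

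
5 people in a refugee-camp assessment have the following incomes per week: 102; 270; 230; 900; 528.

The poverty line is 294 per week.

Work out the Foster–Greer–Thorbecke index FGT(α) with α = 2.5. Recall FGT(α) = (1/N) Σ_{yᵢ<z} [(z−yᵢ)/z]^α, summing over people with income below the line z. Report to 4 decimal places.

Below the line: 102, 230, 270 (q = 3 of N = 5).
Gap ratios (z−y)/z: (294−102)/294 = 0.6531; (294−230)/294 = 0.2177; (294−270)/294 = 0.0816.
Raised to α = 2.5: 0.34466; 0.02211; 0.00190.
Sum = 0.368669; FGT(2.5) = 0.368669 / 5 = 0.0737.

0.0737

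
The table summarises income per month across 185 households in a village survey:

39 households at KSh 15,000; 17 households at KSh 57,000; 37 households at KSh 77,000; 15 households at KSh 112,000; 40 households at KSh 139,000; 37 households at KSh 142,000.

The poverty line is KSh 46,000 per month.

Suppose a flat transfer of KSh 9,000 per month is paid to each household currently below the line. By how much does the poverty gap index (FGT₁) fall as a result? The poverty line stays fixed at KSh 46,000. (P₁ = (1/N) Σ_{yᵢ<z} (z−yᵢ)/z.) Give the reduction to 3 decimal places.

0.041

Before: below the line — 39×KSh 15,000; poverty gap index (FGT₁) = 0.14207.
After the KSh 9,000 transfer: below the line — 39×KSh 24,000; poverty gap index (FGT₁) = 0.10082.
Reduction = 0.14207 − 0.10082 = 0.041.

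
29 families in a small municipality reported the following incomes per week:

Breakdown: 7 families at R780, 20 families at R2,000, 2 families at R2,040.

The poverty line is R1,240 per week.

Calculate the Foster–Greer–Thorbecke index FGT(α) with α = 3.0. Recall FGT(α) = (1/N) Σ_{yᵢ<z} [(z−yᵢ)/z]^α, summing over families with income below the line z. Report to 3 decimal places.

Below z: 7×R780 (q = 7 of N = 29).
Gap ratios (z−y)/z: (1240−780)/1240 = 0.3710 (×7).
Raised to α = 3.0: 0.05105 (×7).
Sum = 0.357360; FGT(3.0) = 0.357360 / 29 = 0.012.

0.012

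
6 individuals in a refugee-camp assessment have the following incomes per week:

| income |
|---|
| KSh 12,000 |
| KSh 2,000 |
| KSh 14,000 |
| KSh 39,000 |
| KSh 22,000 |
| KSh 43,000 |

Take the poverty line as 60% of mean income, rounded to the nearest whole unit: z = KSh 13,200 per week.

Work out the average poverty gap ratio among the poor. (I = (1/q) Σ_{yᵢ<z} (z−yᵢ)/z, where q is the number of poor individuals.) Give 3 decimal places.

0.470

Incomes under z: KSh 2,000, KSh 12,000 (q = 2 of N = 6).
Relative gaps: 0.8485, 0.0909; sum = 0.939394.
I averages over the q = 2 poor units only: 0.939394 / 2 = 0.470.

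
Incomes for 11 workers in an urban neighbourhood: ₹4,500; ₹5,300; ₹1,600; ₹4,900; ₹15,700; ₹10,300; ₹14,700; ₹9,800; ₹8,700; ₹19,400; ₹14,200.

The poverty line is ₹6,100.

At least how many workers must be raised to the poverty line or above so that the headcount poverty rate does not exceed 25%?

4 of the 11 workers are poor, so H = 4/11 = 0.364.
A headcount ratio of at most 25% allows at most ⌊0.25 × 11⌋ = 2 poor workers.
So at least 4 − 2 = 2 must be lifted.

2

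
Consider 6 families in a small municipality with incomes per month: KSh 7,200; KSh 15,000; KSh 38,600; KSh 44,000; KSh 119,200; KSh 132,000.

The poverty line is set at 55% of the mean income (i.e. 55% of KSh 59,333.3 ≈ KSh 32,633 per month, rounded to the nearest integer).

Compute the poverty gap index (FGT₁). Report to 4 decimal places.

Poor units: KSh 7,200, KSh 15,000 (q = 2 of N = 6).
Relative gaps: (32633−7200)/32633 = 0.7794; (32633−15000)/32633 = 0.5403.
Σ = 1.319707. Dividing by the full population N = 6 gives P₁ = 0.2200.

0.2200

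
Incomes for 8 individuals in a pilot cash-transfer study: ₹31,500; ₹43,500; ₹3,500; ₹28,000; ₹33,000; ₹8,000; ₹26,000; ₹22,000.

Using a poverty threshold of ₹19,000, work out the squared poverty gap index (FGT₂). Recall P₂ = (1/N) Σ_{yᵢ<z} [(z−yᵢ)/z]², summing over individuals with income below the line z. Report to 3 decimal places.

0.125

Incomes under z: ₹3,500, ₹8,000 (q = 2 of N = 8).
Relative gaps: (19000−3500)/19000 = 0.8158; (19000−8000)/19000 = 0.5789.
Squared: 0.6655; 0.3352.
Sum = 1.000693; P₂ = 1.000693 / 8 = 0.125.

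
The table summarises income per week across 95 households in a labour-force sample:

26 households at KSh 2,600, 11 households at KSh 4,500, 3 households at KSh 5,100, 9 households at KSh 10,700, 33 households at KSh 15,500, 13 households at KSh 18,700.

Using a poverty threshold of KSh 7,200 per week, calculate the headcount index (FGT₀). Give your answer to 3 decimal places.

40 of the 95 households have income below KSh 7,200.
H = 40/95 = 0.421.

0.421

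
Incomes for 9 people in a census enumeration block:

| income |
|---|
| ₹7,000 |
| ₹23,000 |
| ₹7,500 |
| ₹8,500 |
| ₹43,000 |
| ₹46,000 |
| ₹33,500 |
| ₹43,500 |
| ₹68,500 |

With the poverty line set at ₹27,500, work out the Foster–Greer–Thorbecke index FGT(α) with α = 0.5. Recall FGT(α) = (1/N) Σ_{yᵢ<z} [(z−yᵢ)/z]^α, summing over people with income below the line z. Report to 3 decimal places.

Below the line: ₹7,000, ₹7,500, ₹8,500, ₹23,000 (q = 4 of N = 9).
Gap ratios (z−y)/z: (27500−7000)/27500 = 0.7455; (27500−7500)/27500 = 0.7273; (27500−8500)/27500 = 0.6909; (27500−23000)/27500 = 0.1636.
Raised to α = 0.5: 0.86340; 0.85280; 0.83121; 0.40452.
Sum = 2.951929; FGT(0.5) = 2.951929 / 9 = 0.328.

0.328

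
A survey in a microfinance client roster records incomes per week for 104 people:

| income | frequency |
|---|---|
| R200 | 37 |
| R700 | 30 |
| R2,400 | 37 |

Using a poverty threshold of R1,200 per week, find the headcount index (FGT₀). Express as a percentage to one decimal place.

64.4%

67 of the 104 people have income below R1,200.
H = 67/104 = 64.4%.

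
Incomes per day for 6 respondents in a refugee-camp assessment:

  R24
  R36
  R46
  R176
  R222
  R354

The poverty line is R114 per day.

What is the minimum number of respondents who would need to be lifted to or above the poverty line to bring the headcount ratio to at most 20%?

2

3 of the 6 respondents are poor, so H = 3/6 = 0.500.
A headcount ratio of at most 20% allows at most ⌊0.20 × 6⌋ = 1 poor respondents.
So at least 3 − 1 = 2 must be lifted.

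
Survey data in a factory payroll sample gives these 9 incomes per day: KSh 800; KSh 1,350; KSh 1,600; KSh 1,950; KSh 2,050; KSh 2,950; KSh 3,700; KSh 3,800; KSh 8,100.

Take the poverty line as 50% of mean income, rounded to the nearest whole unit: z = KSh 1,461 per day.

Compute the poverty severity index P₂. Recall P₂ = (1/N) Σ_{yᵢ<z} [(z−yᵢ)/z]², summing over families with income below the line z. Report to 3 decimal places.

0.023

Below z: KSh 800, KSh 1,350 (q = 2 of N = 9).
Normalized shortfalls: (1461−800)/1461 = 0.4524; (1461−1350)/1461 = 0.0760.
Squared: 0.2047; 0.0058.
Sum = 0.210465; P₂ = 0.210465 / 9 = 0.023.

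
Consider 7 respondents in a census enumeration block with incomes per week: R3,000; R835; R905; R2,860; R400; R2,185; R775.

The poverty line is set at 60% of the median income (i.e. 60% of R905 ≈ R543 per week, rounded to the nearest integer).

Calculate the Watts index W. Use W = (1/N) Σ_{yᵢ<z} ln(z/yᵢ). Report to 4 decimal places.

Below z: R400 (q = 1 of N = 7).
Log shortfalls: ln(543/400) = 0.3056.
W = 0.305645 / 7 = 0.0437.

0.0437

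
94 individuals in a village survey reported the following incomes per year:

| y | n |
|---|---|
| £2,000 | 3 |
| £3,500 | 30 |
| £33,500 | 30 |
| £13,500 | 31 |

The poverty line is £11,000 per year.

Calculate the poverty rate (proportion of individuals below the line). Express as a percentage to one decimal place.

33 of the 94 individuals have income below £11,000.
H = 33/94 = 35.1%.

35.1%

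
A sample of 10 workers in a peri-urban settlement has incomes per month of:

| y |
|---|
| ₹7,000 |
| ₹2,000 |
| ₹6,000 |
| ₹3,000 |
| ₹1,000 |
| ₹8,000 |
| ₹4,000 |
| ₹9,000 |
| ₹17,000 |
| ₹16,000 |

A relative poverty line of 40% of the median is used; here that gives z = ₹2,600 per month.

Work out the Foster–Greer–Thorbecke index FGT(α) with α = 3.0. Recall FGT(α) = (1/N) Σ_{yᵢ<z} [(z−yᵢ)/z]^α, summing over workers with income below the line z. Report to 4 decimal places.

Poor units: ₹1,000, ₹2,000 (q = 2 of N = 10).
Normalized shortfalls: (2600−1000)/2600 = 0.6154; (2600−2000)/2600 = 0.2308.
Raised to α = 3.0: 0.23305; 0.01229.
Sum = 0.245335; FGT(3.0) = 0.245335 / 10 = 0.0245.

0.0245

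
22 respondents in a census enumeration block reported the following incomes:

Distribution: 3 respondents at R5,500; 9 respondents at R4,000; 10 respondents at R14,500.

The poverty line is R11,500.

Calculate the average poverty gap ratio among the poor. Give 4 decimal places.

0.6196

Below z: 9×R4,000, 3×R5,500 (q = 12 of N = 22).
Relative gaps: 0.6522 (×9), 0.5217 (×3); sum = 7.434783.
I averages over the q = 12 poor units only: 7.434783 / 12 = 0.6196.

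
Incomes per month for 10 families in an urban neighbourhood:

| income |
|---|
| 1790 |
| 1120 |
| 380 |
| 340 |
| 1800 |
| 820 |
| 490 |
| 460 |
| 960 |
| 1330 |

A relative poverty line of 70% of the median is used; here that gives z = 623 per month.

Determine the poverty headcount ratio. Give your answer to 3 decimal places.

0.400

4 of the 10 families have income below 623.
H = 4/10 = 0.400.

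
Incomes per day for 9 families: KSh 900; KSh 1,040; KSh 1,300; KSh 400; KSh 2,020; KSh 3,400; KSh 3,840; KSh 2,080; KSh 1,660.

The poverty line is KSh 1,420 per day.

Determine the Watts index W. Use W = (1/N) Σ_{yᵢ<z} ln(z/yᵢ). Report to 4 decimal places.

0.2359

Below z: KSh 400, KSh 900, KSh 1,040, KSh 1,300 (q = 4 of N = 9).
Log shortfalls: ln(1420/400) = 1.2669; ln(1420/900) = 0.4560; ln(1420/1040) = 0.3114; ln(1420/1300) = 0.0883.
W = 2.122694 / 9 = 0.2359.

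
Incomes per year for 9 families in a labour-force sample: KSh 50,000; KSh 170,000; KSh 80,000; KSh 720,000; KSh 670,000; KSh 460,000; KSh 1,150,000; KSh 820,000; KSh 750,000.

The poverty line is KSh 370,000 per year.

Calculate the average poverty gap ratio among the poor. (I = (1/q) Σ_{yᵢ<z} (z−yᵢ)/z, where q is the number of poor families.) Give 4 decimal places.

0.7297

Below the line: KSh 50,000, KSh 80,000, KSh 170,000 (q = 3 of N = 9).
Shortfall ratios (z−y)/z: 0.8649, 0.7838, 0.5405; sum = 2.189189.
The income-gap ratio divides by q (the poor only): 2.189189 / 3 = 0.7297.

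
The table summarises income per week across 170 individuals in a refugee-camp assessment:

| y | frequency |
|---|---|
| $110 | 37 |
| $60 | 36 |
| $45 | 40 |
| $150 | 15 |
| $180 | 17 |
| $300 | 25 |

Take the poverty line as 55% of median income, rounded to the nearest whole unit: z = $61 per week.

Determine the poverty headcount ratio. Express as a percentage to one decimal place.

76 of the 170 individuals have income below $61.
H = 76/170 = 44.7%.

44.7%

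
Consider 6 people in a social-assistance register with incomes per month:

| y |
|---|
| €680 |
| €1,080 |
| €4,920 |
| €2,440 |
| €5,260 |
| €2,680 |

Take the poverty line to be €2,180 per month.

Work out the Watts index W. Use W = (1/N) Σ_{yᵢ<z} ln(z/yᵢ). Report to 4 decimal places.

0.3112

Poor units: €680, €1,080 (q = 2 of N = 6).
Log shortfalls: ln(2180/680) = 1.1650; ln(2180/1080) = 0.7024.
W = 1.867351 / 6 = 0.3112.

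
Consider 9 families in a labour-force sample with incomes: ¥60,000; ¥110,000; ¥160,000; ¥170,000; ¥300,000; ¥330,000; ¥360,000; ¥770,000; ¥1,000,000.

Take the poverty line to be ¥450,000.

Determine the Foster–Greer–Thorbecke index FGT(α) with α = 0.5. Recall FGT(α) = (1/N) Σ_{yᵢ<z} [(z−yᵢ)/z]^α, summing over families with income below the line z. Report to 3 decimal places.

0.548

Below the line: ¥60,000, ¥110,000, ¥160,000, ¥170,000, ¥300,000, ¥330,000, ¥360,000 (q = 7 of N = 9).
Normalized shortfalls: (450000−60000)/450000 = 0.8667; (450000−110000)/450000 = 0.7556; (450000−160000)/450000 = 0.6444; (450000−170000)/450000 = 0.6222; (450000−300000)/450000 = 0.3333; (450000−330000)/450000 = 0.2667; (450000−360000)/450000 = 0.2000.
Raised to α = 0.5: 0.93095; 0.86923; 0.80277; 0.78881; 0.57735; 0.51640; 0.44721.
Sum = 4.932722; FGT(0.5) = 4.932722 / 9 = 0.548.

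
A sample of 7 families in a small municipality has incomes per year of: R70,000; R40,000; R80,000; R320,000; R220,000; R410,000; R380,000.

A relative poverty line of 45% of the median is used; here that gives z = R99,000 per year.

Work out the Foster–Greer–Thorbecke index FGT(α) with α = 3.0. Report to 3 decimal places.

0.035

Below z: R40,000, R70,000, R80,000 (q = 3 of N = 7).
Gap ratios (z−y)/z: (99000−40000)/99000 = 0.5960; (99000−70000)/99000 = 0.2929; (99000−80000)/99000 = 0.1919.
Raised to α = 3.0: 0.21167; 0.02514; 0.00707.
Sum = 0.243870; FGT(3.0) = 0.243870 / 7 = 0.035.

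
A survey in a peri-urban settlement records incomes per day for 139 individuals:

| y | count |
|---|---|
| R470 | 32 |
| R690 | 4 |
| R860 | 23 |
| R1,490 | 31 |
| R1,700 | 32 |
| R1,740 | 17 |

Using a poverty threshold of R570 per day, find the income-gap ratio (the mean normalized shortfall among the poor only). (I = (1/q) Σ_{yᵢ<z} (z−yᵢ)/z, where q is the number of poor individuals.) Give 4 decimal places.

0.1754

Poor units: 32×R470 (q = 32 of N = 139).
Shortfall ratios (z−y)/z: 0.1754 (×32); sum = 5.614035.
I averages over the q = 32 poor units only: 5.614035 / 32 = 0.1754.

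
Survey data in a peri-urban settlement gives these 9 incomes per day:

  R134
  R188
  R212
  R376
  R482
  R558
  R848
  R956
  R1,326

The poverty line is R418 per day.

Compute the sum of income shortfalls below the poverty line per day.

R762

Below the line: R134, R188, R212, R376 (q = 4 of N = 9).
Individual gaps: 418−134 = 284; 418−188 = 230; 418−212 = 206; 418−376 = 42.
Aggregate gap = R762.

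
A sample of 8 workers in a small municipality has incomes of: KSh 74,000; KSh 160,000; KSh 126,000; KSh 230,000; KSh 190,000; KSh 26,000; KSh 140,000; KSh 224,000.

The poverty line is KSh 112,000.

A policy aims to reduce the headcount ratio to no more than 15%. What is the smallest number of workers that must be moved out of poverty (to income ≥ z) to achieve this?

1

Currently q = 2 of N = 8 are below the line (H = 0.250).
A headcount ratio of at most 15% allows at most ⌊0.15 × 8⌋ = 1 poor workers.
So at least 2 − 1 = 1 must be lifted.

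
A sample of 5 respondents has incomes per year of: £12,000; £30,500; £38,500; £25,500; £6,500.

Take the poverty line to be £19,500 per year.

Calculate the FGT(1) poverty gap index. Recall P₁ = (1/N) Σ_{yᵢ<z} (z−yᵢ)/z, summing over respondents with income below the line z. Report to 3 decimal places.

0.210

Incomes under z: £6,500, £12,000 (q = 2 of N = 5).
Relative gaps: (19500−6500)/19500 = 0.6667; (19500−12000)/19500 = 0.3846.
Sum of shortfalls = 1.051282; P₁ averages over all N: 1.051282 / 5 = 0.210.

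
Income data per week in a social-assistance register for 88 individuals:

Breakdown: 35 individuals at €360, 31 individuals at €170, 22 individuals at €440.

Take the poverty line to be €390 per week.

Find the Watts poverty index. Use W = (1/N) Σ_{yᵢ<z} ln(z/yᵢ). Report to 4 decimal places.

0.3243

Below z: 31×€170, 35×€360 (q = 66 of N = 88).
Log gaps: ln(390/170) = 0.8303 (×31); ln(390/360) = 0.0800 (×35).
W = 28.542292 / 88 = 0.3243.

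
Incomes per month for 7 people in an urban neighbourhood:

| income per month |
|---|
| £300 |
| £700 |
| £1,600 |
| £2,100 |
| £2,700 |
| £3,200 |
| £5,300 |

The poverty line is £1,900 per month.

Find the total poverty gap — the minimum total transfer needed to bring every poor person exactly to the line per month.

£3,100

Below the line: £300, £700, £1,600 (q = 3 of N = 7).
Individual gaps: 1900−300 = 1600; 1900−700 = 1200; 1900−1600 = 300.
Aggregate gap = £3,100.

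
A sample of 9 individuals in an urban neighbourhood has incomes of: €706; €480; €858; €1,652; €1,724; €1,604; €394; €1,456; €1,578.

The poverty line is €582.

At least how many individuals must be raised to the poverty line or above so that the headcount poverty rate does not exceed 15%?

Currently q = 2 of N = 9 are below the line (H = 0.222).
A headcount ratio of at most 15% allows at most ⌊0.15 × 9⌋ = 1 poor individuals.
So at least 2 − 1 = 1 must be lifted.

1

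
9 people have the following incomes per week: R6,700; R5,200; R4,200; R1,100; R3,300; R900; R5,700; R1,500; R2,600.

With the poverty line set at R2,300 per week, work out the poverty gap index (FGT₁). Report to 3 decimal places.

Below the line: R900, R1,100, R1,500 (q = 3 of N = 9).
Gap ratios (z−y)/z: (2300−900)/2300 = 0.6087; (2300−1100)/2300 = 0.5217; (2300−1500)/2300 = 0.3478.
Σ = 1.478261. Dividing by the full population N = 9 gives P₁ = 0.164.

0.164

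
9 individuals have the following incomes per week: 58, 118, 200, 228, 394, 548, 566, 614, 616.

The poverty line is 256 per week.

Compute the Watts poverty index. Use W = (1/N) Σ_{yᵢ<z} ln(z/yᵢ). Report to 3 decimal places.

Incomes under z: 58, 118, 200, 228 (q = 4 of N = 9).
Log shortfalls: ln(256/58) = 1.4847; ln(256/118) = 0.7745; ln(256/200) = 0.2469; ln(256/228) = 0.1158.
W = 2.621919 / 9 = 0.291.

0.291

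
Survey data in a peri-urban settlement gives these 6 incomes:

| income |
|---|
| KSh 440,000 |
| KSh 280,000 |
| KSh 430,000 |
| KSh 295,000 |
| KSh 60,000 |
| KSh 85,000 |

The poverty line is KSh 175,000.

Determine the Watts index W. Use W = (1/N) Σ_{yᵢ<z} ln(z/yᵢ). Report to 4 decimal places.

0.2988

Incomes under z: KSh 60,000, KSh 85,000 (q = 2 of N = 6).
Log gaps: ln(175000/60000) = 1.0704; ln(175000/85000) = 0.7221.
W = 1.792576 / 6 = 0.2988.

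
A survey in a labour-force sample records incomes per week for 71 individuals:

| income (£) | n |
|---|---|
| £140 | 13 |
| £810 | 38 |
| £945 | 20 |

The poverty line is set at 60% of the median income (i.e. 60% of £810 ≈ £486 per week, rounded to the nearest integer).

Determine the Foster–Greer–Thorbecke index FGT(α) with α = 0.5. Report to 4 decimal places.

0.1545

Below the line: 13×£140 (q = 13 of N = 71).
Relative gaps: (486−140)/486 = 0.7119 (×13).
Raised to α = 0.5: 0.84376 (×13).
Sum = 10.968905; FGT(0.5) = 10.968905 / 71 = 0.1545.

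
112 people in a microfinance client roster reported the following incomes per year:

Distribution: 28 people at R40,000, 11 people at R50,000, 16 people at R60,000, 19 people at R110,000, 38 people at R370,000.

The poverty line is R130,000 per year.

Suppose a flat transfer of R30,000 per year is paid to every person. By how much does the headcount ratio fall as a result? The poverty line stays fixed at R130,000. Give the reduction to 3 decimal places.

0.170

Before: below the line — 28×R40,000, 11×R50,000, 16×R60,000, 19×R110,000; headcount ratio = 0.66071.
After the R30,000 transfer: below the line — 28×R70,000, 11×R80,000, 16×R90,000; headcount ratio = 0.49107.
Reduction = 0.66071 − 0.49107 = 0.170.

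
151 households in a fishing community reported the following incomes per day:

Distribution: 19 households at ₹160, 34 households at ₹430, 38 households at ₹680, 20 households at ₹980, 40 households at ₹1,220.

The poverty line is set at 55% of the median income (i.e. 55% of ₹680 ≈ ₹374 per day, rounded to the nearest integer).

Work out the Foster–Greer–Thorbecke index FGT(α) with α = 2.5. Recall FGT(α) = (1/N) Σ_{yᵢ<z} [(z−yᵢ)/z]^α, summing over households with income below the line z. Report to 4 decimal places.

Below the line: 19×₹160 (q = 19 of N = 151).
Normalized shortfalls: (374−160)/374 = 0.5722 (×19).
Raised to α = 2.5: 0.24766 (×19).
Sum = 4.705535; FGT(2.5) = 4.705535 / 151 = 0.0312.

0.0312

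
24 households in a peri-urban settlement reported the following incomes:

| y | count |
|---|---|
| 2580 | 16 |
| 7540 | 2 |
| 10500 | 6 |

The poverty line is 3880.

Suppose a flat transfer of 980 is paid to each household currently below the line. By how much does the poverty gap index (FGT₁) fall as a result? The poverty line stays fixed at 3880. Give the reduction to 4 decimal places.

Before: below the line — 16×2580; poverty gap index (FGT₁) = 0.223368.
After the 980 transfer: below the line — 16×3560; poverty gap index (FGT₁) = 0.054983.
Reduction = 0.223368 − 0.054983 = 0.1684.

0.1684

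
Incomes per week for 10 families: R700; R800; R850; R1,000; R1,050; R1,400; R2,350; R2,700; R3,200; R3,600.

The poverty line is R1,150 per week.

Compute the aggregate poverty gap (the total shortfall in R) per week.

R1,350

Poor units: R700, R800, R850, R1,000, R1,050 (q = 5 of N = 10).
Individual gaps: 1150−700 = 450; 1150−800 = 350; 1150−850 = 300; 1150−1000 = 150; 1150−1050 = 100.
Aggregate gap = R1,350.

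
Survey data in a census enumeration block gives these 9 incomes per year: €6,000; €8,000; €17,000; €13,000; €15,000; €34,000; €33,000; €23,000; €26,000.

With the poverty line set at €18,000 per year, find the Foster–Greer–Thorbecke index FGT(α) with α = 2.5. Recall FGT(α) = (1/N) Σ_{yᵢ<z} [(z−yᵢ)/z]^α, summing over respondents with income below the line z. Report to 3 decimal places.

0.072

Below z: €6,000, €8,000, €13,000, €15,000, €17,000 (q = 5 of N = 9).
Gap ratios (z−y)/z: (18000−6000)/18000 = 0.6667; (18000−8000)/18000 = 0.5556; (18000−13000)/18000 = 0.2778; (18000−15000)/18000 = 0.1667; (18000−17000)/18000 = 0.0556.
Raised to α = 2.5: 0.36289; 0.23005; 0.04067; 0.01134; 0.00073.
Sum = 0.645670; FGT(2.5) = 0.645670 / 9 = 0.072.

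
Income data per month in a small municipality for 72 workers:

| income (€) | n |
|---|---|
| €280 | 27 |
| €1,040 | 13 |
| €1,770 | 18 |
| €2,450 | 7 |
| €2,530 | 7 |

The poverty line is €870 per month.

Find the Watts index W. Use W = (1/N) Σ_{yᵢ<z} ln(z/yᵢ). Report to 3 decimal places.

0.425

Below z: 27×€280 (q = 27 of N = 72).
Log gaps: ln(870/280) = 1.1337 (×27).
W = 30.609997 / 72 = 0.425.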